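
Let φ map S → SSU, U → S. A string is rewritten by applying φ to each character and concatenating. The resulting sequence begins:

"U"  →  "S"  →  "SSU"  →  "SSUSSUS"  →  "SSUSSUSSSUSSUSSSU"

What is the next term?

φ(SSUSSUSSSUSSUSSSU) expands symbol-by-symbol to SSU SSU S SSU SSU S SSU SSU SSU S SSU SSU S SSU SSU SSU S; joining the 17 pieces gives the next term.

SSUSSUSSSUSSUSSSUSSUSSUSSSUSSUSSSUSSUSSUS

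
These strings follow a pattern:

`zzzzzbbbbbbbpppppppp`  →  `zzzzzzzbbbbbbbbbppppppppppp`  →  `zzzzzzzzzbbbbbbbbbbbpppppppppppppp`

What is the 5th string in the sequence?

zzzzzzzzzzzzzbbbbbbbbbbbbbbbpppppppppppppppppppp

The n-th term is 2n-1 z's then 2n+1 b's then 3n-1 p's, where the shown terms are n = 3, 4, 5.
At n = 7 the blocks have lengths 13, 15, 20.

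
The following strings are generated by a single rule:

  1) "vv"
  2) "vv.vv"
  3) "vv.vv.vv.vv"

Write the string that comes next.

vv.vv.vv.vv.vv.vv.vv.vv

s(k+1) = s(k)·.·s(k) — each term doubles the last with '.' between the halves.
So the next term is two copies of vv.vv.vv.vv with '.' between the halves.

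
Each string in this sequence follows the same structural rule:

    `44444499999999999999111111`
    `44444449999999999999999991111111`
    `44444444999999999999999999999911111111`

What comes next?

44444444499999999999999999999999999111111111

Term n consists of n+3 4's, followed by 4n+2 9's, followed by n+3 1's, where the shown terms are n = 3, 4, 5.
For the next term, n = 6, so the run lengths are 9, 26, 9.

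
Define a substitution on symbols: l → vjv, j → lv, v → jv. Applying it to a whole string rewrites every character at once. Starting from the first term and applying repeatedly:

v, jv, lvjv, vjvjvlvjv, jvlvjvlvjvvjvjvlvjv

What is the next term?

lvjvvjvjvlvjvvjvjvlvjvjvlvjvlvjvvjvjvlvjv

Applying the rule to each of the 19 symbols of jvlvjvlvjvvjvjvlvjv gives the pieces lv jv vjv jv lv jv vjv jv lv jv jv lv jv lv jv vjv jv lv jv, which concatenate to the answer.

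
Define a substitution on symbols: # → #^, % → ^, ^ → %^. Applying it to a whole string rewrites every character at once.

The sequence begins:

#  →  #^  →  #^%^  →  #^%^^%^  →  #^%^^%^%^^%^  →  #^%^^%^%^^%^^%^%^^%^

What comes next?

#^%^^%^%^^%^^%^%^^%^%^^%^^%^%^^%^

Applying the rule to each of the 20 symbols of #^%^^%^%^^%^^%^%^^%^ gives the pieces #^ %^ ^ %^ %^ ^ %^ ^ %^ %^ ^ %^ %^ ^ %^ ^ %^ %^ ^ %^, which concatenate to the answer.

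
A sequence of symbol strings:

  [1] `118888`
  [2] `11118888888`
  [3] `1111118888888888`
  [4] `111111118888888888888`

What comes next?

The n-th term is 2n 1's then 3n+1 8's (n = 1, 2, …).
At n = 5 the blocks have lengths 10, 16.

11111111118888888888888888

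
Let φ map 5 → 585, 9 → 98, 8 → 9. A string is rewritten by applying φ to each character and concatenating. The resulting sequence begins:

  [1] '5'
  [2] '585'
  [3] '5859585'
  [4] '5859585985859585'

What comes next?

58595859858595859895859585985859585

Replace each of the 16 characters of 5859585985859585 in place — 585 9 585 98 585 9 585 98 9 585 9 585 98 585 9 585 — and concatenate.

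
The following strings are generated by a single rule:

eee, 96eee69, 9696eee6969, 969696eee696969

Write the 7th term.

s(k+1) = 96·s(k)·69, so each term gains 96 as a prefix and 69 as a suffix.
From 969696eee696969, 3 further steps: 969696eee696969 → 96969696eee69696969 → 9696969696eee6969696969 → (answer).

969696969696eee696969696969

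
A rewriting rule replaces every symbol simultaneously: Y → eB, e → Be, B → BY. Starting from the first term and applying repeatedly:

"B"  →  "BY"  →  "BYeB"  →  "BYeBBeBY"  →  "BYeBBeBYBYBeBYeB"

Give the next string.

φ(BYeBBeBYBYBeBYeB) expands symbol-by-symbol to BY eB Be BY BY Be BY eB BY eB BY Be BY eB Be BY; joining the 16 pieces gives the next term.

BYeBBeBYBYBeBYeBBYeBBYBeBYeBBeBY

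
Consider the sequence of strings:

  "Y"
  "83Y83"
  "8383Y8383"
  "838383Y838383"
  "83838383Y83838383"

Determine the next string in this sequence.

8383838383Y8383838383

Each term wraps the previous one in 83 on the left and 83 on the right.
So the next term is 83·83838383Y83838383·83.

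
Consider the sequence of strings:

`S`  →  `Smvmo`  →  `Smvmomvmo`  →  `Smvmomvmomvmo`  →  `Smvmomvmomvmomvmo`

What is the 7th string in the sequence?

Each term is the previous one with mvmo appended.
From Smvmomvmomvmomvmo, 2 further steps: Smvmomvmomvmomvmo → Smvmomvmomvmomvmomvmo → (answer).

Smvmomvmomvmomvmomvmomvmo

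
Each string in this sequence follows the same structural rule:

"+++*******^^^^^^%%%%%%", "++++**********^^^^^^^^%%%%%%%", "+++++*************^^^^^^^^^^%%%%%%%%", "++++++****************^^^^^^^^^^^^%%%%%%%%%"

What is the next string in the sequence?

+++++++*******************^^^^^^^^^^^^^^%%%%%%%%%%

The n-th term is n +'s then 3n-2 *'s then 2n ^'s then n+3 %'s, where the shown terms are n = 3, 4, 5, 6.
For the next term, n = 7, so the run lengths are 7, 19, 14, 10.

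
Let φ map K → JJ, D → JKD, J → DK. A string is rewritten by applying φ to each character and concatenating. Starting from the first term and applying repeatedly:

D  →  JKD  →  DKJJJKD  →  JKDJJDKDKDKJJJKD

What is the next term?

Rewriting the 16 symbols of JKDJJDKDKDKJJJKD one by one yields DK JJ JKD DK DK JKD JJ JKD JJ JKD JJ DK DK DK JJ JKD; concatenated:

DKJJJKDDKDKJKDJJJKDJJJKDJJDKDKDKJJJKD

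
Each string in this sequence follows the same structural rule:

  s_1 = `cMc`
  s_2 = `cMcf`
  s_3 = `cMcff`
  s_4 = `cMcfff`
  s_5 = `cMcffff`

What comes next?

cMcfffff

The strings grow by a fixed suffix f each time.
So the next term is cMcffff·f.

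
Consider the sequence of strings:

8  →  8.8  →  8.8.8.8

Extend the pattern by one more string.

Every step duplicates the string with '.' between the halves.
Doubling 8.8.8.8 with '.' between the halves:

8.8.8.8.8.8.8.8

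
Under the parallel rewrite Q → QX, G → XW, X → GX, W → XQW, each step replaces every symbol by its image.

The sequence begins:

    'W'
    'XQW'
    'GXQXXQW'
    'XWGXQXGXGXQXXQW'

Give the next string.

Rewriting the 15 symbols of XWGXQXGXGXQXXQW one by one yields GX XQW XW GX QX GX XW GX XW GX QX GX GX QX XQW; concatenated:

GXXQWXWGXQXGXXWGXXWGXQXGXGXQXXQW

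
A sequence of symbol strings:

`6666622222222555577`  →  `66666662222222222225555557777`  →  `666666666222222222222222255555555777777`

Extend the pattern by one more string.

Each string has the form 6^{2n+1} 2^{4n} 5^{2n} 7^{2n-2}, where the shown terms are n = 2, 3, 4.
At n = 5 the blocks have lengths 11, 20, 10, 8.

6666666666622222222222222222222555555555577777777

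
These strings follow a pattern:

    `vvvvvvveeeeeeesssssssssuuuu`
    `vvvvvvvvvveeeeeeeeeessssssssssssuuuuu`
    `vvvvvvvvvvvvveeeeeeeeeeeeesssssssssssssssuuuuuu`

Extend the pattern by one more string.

vvvvvvvvvvvvvvvveeeeeeeeeeeeeeeessssssssssssssssssuuuuuuu

Term n consists of 3n-2 v's, followed by 3n-2 e's, followed by 3n s's, followed by n+1 u's, where the shown terms are n = 3, 4, 5.
For the next term, n = 6, so the run lengths are 16, 16, 18, 7.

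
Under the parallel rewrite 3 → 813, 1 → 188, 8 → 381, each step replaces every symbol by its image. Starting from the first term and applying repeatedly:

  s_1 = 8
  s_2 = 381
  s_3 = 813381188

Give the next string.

Expanding 813381188: 8→381, 1→188, 3→813, 3→813, 8→381, 1→188, 1→188, 8→381, 8→381. Concatenated: 381 188 813 813 381 188 188 381 381.

381188813813381188188381381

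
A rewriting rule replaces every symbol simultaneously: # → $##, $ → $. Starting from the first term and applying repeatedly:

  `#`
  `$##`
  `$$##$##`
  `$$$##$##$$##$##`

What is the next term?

Applying the rule to each of the 15 symbols of $$$##$##$$##$## gives the pieces $ $ $ $## $## $ $## $## $ $ $## $## $ $## $##, which concatenate to the answer.

$$$$##$##$$##$##$$$##$##$$##$##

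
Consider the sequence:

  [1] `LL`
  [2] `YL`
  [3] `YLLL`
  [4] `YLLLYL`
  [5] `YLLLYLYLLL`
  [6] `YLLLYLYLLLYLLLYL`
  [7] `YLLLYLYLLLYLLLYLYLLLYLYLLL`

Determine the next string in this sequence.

From term 3 onward, concatenate the last term with the second-to-last: YL·LL = YLLL, YLLL·YL = YLLLYL, …
Continuing: YLLLYLYLLLYLLLYLYLLLYLYLLL · YLLLYLYLLLYLLLYL gives term 8.

YLLLYLYLLLYLLLYLYLLLYLYLLLYLLLYLYLLLYLLLYL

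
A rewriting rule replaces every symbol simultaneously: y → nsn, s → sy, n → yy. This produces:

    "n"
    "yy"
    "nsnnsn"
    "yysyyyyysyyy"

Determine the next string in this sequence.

Apply φ to yysyyyyysyyy symbol by symbol: y→nsn, y→nsn, s→sy, y→nsn, y→nsn, y→nsn, y→nsn, y→nsn, s→sy, y→nsn, y→nsn, y→nsn; joined: nsn nsn sy nsn nsn nsn nsn nsn sy nsn nsn nsn.

nsnnsnsynsnnsnnsnnsnnsnsynsnnsnnsn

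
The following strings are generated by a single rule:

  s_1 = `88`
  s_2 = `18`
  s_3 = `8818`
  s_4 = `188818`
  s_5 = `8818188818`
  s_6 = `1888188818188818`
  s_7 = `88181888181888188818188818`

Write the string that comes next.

Each term (from the third on) is the two preceding terms concatenated in order: term 3 = 88·18 = 8818.
The next term joins 1888188818188818 and 88181888181888188818188818.

188818881818881888181888181888188818188818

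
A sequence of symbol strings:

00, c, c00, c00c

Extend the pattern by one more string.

c00cc00

Each term (from the third on) is the previous term followed by the one before it: term 3 = c·00 = c00.
So term 5 is c00c·c00.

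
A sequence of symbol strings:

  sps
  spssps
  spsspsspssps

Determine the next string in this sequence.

s(k+1) = s(k)·s(k) — each term doubles the last.
So the next term is two copies of spsspsspssps.

spsspsspsspsspsspsspssps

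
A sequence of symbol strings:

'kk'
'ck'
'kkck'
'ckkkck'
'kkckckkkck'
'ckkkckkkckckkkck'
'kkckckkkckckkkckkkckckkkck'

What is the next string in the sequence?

ckkkckkkckckkkckkkckckkkckckkkckkkckckkkck

From term 3 onward, concatenate the second-to-last term with the last: kk·ck = kkck, ck·kkck = ckkkck, …
So term 8 is ckkkckkkckckkkck·kkckckkkckckkkckkkckckkkck.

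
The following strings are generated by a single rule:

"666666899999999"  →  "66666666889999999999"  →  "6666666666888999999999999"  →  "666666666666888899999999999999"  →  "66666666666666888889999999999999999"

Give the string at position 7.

666666666666666666888888899999999999999999999

Each string has the form 6^{2n} 8^{n-2} 9^{2n+2}, where the shown terms are n = 3, 4, 5, 6, 7.
Setting n = 9 gives 18, 7, 20 characters in each block.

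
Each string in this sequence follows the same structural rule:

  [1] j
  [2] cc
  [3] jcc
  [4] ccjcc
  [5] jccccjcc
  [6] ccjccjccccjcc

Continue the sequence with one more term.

jccccjccccjccjccccjcc

Each term (from the third on) is the two preceding terms concatenated in order: term 3 = j·cc = jcc.
So term 7 is jccccjcc·ccjccjccccjcc.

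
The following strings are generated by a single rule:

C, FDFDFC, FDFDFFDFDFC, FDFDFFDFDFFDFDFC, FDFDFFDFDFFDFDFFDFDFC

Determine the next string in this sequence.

Each term is the previous one with FDFDF prepended.
One more step from FDFDFFDFDFFDFDFFDFDFC gives the answer.

FDFDFFDFDFFDFDFFDFDFFDFDFC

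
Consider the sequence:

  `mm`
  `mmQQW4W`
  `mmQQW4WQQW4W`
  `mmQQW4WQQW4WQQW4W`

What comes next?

mmQQW4WQQW4WQQW4WQQW4W

Each term is the previous one with QQW4W appended.
One more step from mmQQW4WQQW4WQQW4W gives the answer.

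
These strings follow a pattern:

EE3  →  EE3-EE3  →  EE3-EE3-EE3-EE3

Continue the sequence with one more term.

EE3-EE3-EE3-EE3-EE3-EE3-EE3-EE3

Every step duplicates the string with '-' between the halves.
So the next term is two copies of EE3-EE3-EE3-EE3 with '-' between the halves.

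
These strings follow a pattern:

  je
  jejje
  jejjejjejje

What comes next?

Every step duplicates the string with 'j' between the halves.
One more doubling of jejjejjejje gives the answer.

jejjejjejjejjejjejjejje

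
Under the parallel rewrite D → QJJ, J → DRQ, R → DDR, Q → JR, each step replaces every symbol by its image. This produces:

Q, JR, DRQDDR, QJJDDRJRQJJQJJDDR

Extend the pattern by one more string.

Rewriting the 17 symbols of QJJDDRJRQJJQJJDDR one by one yields JR DRQ DRQ QJJ QJJ DDR DRQ DDR JR DRQ DRQ JR DRQ DRQ QJJ QJJ DDR; concatenated:

JRDRQDRQQJJQJJDDRDRQDDRJRDRQDRQJRDRQDRQQJJQJJDDR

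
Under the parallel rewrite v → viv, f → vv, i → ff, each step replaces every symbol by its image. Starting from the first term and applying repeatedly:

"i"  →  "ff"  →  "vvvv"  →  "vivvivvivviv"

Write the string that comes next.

vivffvivvivffvivvivffvivvivffviv

Rewriting each symbol of vivvivvivviv: v→viv, i→ff, v→viv, v→viv, i→ff, v→viv, v→viv, i→ff, v→viv, v→viv, i→ff, v→viv, which concatenates to viv ff viv viv ff viv viv ff viv viv ff viv.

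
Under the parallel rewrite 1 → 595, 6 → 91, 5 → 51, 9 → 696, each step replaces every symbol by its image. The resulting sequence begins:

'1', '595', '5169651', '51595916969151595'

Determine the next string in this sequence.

Rewriting the 17 symbols of 51595916969151595 one by one yields 51 595 51 696 51 696 595 91 696 91 696 595 51 595 51 696 51; concatenated:

5159551696516965959169691696595515955169651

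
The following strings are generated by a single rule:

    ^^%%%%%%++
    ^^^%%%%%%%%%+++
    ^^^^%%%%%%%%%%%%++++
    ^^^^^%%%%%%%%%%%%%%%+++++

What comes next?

Each string has the form ^^{n} %^{3n} +^{n}, where the shown terms are n = 2, 3, 4, 5.
For the next term, n = 6, so the run lengths are 6, 18, 6.

^^^^^^%%%%%%%%%%%%%%%%%%++++++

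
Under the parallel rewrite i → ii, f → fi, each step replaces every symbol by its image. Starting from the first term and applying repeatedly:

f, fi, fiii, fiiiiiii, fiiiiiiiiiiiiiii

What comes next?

φ(fiiiiiiiiiiiiiii) expands symbol-by-symbol to fi ii ii ii ii ii ii ii ii ii ii ii ii ii ii ii; joining the 16 pieces gives the next term.

fiiiiiiiiiiiiiiiiiiiiiiiiiiiiiii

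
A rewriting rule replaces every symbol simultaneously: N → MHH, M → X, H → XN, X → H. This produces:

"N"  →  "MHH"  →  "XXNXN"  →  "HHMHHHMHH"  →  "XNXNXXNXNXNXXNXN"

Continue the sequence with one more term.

Rewriting the 16 symbols of XNXNXXNXNXNXXNXN one by one yields H MHH H MHH H H MHH H MHH H MHH H H MHH H MHH; concatenated:

HMHHHMHHHHMHHHMHHHMHHHHMHHHMHH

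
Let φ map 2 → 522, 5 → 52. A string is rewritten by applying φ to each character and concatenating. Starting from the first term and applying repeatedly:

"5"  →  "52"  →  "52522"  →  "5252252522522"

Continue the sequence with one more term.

Replace each of the 13 characters of 5252252522522 in place — 52 522 52 522 522 52 522 52 522 522 52 522 522 — and concatenate.

5252252522522525225252252252522522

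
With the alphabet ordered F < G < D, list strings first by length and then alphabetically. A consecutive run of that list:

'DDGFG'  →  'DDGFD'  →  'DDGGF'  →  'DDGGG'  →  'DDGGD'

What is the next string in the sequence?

DDGDF

Treat DDGGD as a base-3 numeral over the given alphabet and add one, carrying through any trailing D's.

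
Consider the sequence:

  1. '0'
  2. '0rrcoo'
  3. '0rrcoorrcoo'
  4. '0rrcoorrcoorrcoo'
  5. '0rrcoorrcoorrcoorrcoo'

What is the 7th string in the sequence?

0rrcoorrcoorrcoorrcoorrcoorrcoo

Every step adds rrcoo to the end: s(k+1) = s(k)·rrcoo.
From 0rrcoorrcoorrcoorrcoo, 2 further steps: 0rrcoorrcoorrcoorrcoo → 0rrcoorrcoorrcoorrcoorrcoo → (answer).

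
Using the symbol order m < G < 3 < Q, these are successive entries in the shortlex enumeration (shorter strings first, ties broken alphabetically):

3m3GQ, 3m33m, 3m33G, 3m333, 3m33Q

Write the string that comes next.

3m3Qm

The successor of 3m33Q increments the rightmost position that isn't already Q and resets every position after it to m.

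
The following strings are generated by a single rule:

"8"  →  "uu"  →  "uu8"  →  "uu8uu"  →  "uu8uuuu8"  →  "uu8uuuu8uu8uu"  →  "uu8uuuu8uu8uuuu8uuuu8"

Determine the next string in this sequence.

Each term (from the third on) is the previous term followed by the one before it: term 3 = uu·8 = uu8.
The next term joins uu8uuuu8uu8uuuu8uuuu8 and uu8uuuu8uu8uu.

uu8uuuu8uu8uuuu8uuuu8uu8uuuu8uu8uu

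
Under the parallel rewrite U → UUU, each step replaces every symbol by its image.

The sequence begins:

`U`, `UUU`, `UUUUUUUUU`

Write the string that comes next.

UUUUUUUUUUUUUUUUUUUUUUUUUUU

Apply φ to UUUUUUUUU symbol by symbol: U→UUU, U→UUU, U→UUU, U→UUU, U→UUU, U→UUU, U→UUU, U→UUU, U→UUU; joined: UUU UUU UUU UUU UUU UUU UUU UUU UUU.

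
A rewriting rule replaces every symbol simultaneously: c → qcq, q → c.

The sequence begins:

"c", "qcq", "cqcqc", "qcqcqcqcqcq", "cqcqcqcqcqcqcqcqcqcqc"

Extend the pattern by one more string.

qcqcqcqcqcqcqcqcqcqcqcqcqcqcqcqcqcqcqcqcqcq

φ(cqcqcqcqcqcqcqcqcqcqc) expands symbol-by-symbol to qcq c qcq c qcq c qcq c qcq c qcq c qcq c qcq c qcq c qcq c qcq; joining the 21 pieces gives the next term.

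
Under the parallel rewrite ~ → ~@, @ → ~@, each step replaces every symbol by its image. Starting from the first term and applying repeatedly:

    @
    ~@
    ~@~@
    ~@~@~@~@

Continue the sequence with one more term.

~@~@~@~@~@~@~@~@

Expanding ~@~@~@~@: ~→~@, @→~@, ~→~@, @→~@, ~→~@, @→~@, ~→~@, @→~@. Concatenated: ~@ ~@ ~@ ~@ ~@ ~@ ~@ ~@.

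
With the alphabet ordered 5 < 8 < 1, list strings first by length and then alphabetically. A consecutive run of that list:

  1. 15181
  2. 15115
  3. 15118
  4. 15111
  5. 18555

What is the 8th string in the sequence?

Continuing the enumeration 3 steps past 18555: 18555 → 18558 → 18551 → (answer).

18585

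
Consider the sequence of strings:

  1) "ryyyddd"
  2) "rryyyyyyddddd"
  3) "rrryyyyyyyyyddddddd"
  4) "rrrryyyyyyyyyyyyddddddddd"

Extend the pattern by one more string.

rrrrryyyyyyyyyyyyyyyddddddddddd

Reading off run lengths: r runs 1, 2, 3, 4; y runs 3, 6, 9, 12; d runs 3, 5, 7, 9 — each is linear in n (n = 1, 2, …).
For the next term, n = 5, so the run lengths are 5, 15, 11.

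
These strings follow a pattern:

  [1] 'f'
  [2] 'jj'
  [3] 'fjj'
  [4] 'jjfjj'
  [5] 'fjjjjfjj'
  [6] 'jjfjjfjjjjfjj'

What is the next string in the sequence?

fjjjjfjjjjfjjfjjjjfjj

From term 3 onward, concatenate the second-to-last term with the last: f·jj = fjj, jj·fjj = jjfjj, …
The next term joins fjjjjfjj and jjfjjfjjjjfjj.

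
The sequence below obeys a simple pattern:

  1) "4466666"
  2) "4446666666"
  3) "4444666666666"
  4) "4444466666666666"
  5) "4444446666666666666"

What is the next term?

4444444666666666666666

The n-th term is n 4's then 2n+1 6's, where the shown terms are n = 2, 3, 4, 5, 6.
At n = 7 the blocks have lengths 7, 15.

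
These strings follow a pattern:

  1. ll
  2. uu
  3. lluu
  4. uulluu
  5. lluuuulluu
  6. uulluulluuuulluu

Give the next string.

From term 3 onward, concatenate the second-to-last term with the last: ll·uu = lluu, uu·lluu = uulluu, …
So term 7 is lluuuulluu·uulluulluuuulluu.

lluuuulluuuulluulluuuulluu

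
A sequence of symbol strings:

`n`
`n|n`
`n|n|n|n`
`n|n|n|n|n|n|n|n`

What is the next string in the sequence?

n|n|n|n|n|n|n|n|n|n|n|n|n|n|n|n

Each string is two copies of the previous one joined by '|'.
One more doubling of n|n|n|n|n|n|n|n gives the answer.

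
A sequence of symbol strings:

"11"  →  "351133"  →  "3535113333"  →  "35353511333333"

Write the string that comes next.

353535351133333333

s(k+1) = 35·s(k)·33, so each term gains 35 as a prefix and 33 as a suffix.
One more step from 35353511333333 gives the answer.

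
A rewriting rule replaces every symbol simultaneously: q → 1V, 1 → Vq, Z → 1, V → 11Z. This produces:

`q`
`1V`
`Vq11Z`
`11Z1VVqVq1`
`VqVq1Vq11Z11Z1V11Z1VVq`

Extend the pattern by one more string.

11Z1V11Z1VVq11Z1VVqVq1VqVq1Vq11ZVqVq1Vq11Z11Z1V

φ(VqVq1Vq11Z11Z1V11Z1VVq) expands symbol-by-symbol to 11Z 1V 11Z 1V Vq 11Z 1V Vq Vq 1 Vq Vq 1 Vq 11Z Vq Vq 1 Vq 11Z 11Z 1V; joining the 22 pieces gives the next term.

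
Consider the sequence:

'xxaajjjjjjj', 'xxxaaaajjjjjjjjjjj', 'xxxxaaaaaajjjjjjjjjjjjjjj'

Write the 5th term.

Reading off run lengths: x runs 2, 3, 4; a runs 2, 4, 6; j runs 7, 11, 15 — each is linear in n (n = 1, 2, …).
Setting n = 5 gives 6, 10, 23 characters in each block.

xxxxxxaaaaaaaaaajjjjjjjjjjjjjjjjjjjjjjj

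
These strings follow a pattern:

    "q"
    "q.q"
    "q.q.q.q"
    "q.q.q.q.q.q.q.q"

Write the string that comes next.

Every step duplicates the string with '.' between the halves.
One more doubling of q.q.q.q.q.q.q.q gives the answer.

q.q.q.q.q.q.q.q.q.q.q.q.q.q.q.q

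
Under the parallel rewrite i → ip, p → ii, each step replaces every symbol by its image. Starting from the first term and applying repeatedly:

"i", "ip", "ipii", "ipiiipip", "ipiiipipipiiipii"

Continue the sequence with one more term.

Rewriting the 16 symbols of ipiiipipipiiipii one by one yields ip ii ip ip ip ii ip ii ip ii ip ip ip ii ip ip; concatenated:

ipiiipipipiiipiiipiiipipipiiipip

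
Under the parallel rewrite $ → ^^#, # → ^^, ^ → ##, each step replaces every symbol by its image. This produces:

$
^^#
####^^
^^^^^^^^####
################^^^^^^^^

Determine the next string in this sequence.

Rewriting the 24 symbols of ################^^^^^^^^ one by one yields ^^ ^^ ^^ ^^ ^^ ^^ ^^ ^^ ^^ ^^ ^^ ^^ ^^ ^^ ^^ ^^ ## ## ## ## ## ## ## ##; concatenated:

^^^^^^^^^^^^^^^^^^^^^^^^^^^^^^^^################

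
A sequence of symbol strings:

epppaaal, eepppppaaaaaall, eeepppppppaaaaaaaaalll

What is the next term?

eeeepppppppppaaaaaaaaaaaallll

Reading off run lengths: e runs 1, 2, 3; p runs 3, 5, 7; a runs 3, 6, 9; l runs 1, 2, 3 — each is linear in n (n = 1, 2, …).
For the next term, n = 4, so the run lengths are 4, 9, 12, 4.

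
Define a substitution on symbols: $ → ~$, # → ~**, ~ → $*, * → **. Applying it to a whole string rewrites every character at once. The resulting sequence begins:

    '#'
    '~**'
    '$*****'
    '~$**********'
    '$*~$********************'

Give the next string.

~$**$*~$****************************************

φ($*~$********************) expands symbol-by-symbol to ~$ ** $* ~$ ** ** ** ** ** ** ** ** ** ** ** ** ** ** ** ** ** ** ** **; joining the 24 pieces gives the next term.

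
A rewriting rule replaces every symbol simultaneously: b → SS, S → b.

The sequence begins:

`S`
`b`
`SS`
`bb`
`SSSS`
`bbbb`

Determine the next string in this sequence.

SSSSSSSS

Apply φ to bbbb symbol by symbol: b→SS, b→SS, b→SS, b→SS; joined: SS SS SS SS.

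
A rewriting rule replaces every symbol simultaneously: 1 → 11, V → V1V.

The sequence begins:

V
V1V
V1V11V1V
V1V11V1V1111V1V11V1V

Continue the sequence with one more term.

V1V11V1V1111V1V11V1V11111111V1V11V1V1111V1V11V1V

φ(V1V11V1V1111V1V11V1V) expands symbol-by-symbol to V1V 11 V1V 11 11 V1V 11 V1V 11 11 11 11 V1V 11 V1V 11 11 V1V 11 V1V; joining the 20 pieces gives the next term.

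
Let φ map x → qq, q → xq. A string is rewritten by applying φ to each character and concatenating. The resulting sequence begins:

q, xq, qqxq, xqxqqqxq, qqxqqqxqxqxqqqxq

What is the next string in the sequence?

Rewriting the 16 symbols of qqxqqqxqxqxqqqxq one by one yields xq xq qq xq xq xq qq xq qq xq qq xq xq xq qq xq; concatenated:

xqxqqqxqxqxqqqxqqqxqqqxqxqxqqqxq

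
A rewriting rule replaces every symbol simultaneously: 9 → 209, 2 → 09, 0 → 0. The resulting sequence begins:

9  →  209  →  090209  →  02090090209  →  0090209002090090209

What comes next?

Rewriting the 19 symbols of 0090209002090090209 one by one yields 0 0 209 0 09 0 209 0 0 09 0 209 0 0 209 0 09 0 209; concatenated:

00209009020900090209002090090209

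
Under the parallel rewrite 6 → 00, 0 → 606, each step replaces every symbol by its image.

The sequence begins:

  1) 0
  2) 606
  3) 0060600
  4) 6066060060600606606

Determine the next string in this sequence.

Rewriting the 19 symbols of 6066060060600606606 one by one yields 00 606 00 00 606 00 606 606 00 606 00 606 606 00 606 00 00 606 00; concatenated:

00606000060600606606006060060660600606000060600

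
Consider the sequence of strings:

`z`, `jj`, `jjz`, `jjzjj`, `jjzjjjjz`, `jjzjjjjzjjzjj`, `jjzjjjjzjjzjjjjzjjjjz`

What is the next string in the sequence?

This is a Fibonacci-style word recurrence s(k) = s(k−1)·s(k−2): e.g. jj·z = jjz.
So term 8 is jjzjjjjzjjzjjjjzjjjjz·jjzjjjjzjjzjj.

jjzjjjjzjjzjjjjzjjjjzjjzjjjjzjjzjj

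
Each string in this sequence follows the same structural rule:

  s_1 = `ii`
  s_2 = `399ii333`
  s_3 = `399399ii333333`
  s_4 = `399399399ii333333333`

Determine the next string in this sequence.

399399399399ii333333333333

Each term wraps the previous one in 399 on the left and 333 on the right.
One more step from 399399399ii333333333 gives the answer.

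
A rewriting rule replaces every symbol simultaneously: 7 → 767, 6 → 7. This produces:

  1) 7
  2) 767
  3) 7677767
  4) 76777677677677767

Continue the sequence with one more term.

Replace each of the 17 characters of 76777677677677767 in place — 767 7 767 767 767 7 767 767 7 767 767 7 767 767 767 7 767 — and concatenate.

76777677677677767767776776777677677677767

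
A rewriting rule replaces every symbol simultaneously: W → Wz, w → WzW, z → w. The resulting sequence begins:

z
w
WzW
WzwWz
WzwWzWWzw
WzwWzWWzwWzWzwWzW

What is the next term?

WzwWzWWzwWzWzwWzWWzwWzwWzWWzwWz

Applying the rule to each of the 17 symbols of WzwWzWWzwWzWzwWzW gives the pieces Wz w WzW Wz w Wz Wz w WzW Wz w Wz w WzW Wz w Wz, which concatenate to the answer.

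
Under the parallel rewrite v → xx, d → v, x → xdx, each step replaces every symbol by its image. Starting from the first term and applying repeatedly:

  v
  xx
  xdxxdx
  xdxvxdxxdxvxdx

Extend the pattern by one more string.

Rewriting the 14 symbols of xdxvxdxxdxvxdx one by one yields xdx v xdx xx xdx v xdx xdx v xdx xx xdx v xdx; concatenated:

xdxvxdxxxxdxvxdxxdxvxdxxxxdxvxdx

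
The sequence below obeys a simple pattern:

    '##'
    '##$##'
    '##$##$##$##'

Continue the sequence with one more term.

s(k+1) = s(k)·$·s(k) — each term doubles the last with '$' between the halves.
Doubling ##$##$##$## with '$' between the halves:

##$##$##$##$##$##$##$##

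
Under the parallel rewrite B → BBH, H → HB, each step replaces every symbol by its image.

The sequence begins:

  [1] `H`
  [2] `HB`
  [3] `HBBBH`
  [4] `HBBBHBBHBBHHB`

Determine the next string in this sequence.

HBBBHBBHBBHHBBBHBBHHBBBHBBHHBHBBBH

φ(HBBBHBBHBBHHB) expands symbol-by-symbol to HB BBH BBH BBH HB BBH BBH HB BBH BBH HB HB BBH; joining the 13 pieces gives the next term.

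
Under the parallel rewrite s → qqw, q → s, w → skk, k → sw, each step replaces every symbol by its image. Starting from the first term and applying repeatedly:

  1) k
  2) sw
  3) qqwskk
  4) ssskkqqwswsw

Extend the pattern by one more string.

qqwqqwqqwswswssskkqqwskkqqwskk

Expanding ssskkqqwswsw: s→qqw, s→qqw, s→qqw, k→sw, k→sw, q→s, q→s, w→skk, s→qqw, w→skk, s→qqw, w→skk. Concatenated: qqw qqw qqw sw sw s s skk qqw skk qqw skk.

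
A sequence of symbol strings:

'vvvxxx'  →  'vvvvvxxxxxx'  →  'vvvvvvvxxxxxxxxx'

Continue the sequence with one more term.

Each string has the form v^{2n+1} x^{3n} (n = 1, 2, …).
For the next term, n = 4, so the run lengths are 9, 12.

vvvvvvvvvxxxxxxxxxxxx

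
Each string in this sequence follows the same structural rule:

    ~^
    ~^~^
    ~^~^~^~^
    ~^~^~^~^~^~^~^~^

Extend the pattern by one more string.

~^~^~^~^~^~^~^~^~^~^~^~^~^~^~^~^

s(k+1) = s(k)·s(k) — each term doubles the last.
So the next term is two copies of ~^~^~^~^~^~^~^~^.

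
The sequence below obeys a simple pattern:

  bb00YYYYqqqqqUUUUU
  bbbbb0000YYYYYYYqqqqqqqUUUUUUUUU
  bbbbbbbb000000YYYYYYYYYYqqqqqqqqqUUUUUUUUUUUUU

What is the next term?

bbbbbbbbbbb00000000YYYYYYYYYYYYYqqqqqqqqqqqUUUUUUUUUUUUUUUUU

The n-th term is 3n-1 b's then 2n 0's then 3n+1 Y's then 2n+3 q's then 4n+1 U's (n = 1, 2, …).
At n = 4 the blocks have lengths 11, 8, 13, 11, 17.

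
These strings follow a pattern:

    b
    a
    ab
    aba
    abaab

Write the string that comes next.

This is a Fibonacci-style word recurrence s(k) = s(k−1)·s(k−2): e.g. a·b = ab.
Continuing: abaab · aba gives term 6.

abaababa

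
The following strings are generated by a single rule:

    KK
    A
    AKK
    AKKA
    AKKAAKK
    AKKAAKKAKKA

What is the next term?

AKKAAKKAKKAAKKAAKK

This is a Fibonacci-style word recurrence s(k) = s(k−1)·s(k−2): e.g. A·KK = AKK.
So term 7 is AKKAAKKAKKA·AKKAAKK.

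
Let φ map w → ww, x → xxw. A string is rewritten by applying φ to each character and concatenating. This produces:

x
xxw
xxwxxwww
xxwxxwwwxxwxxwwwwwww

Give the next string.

xxwxxwwwxxwxxwwwwwwwxxwxxwwwxxwxxwwwwwwwwwwwwwww

Applying the rule to each of the 20 symbols of xxwxxwwwxxwxxwwwwwww gives the pieces xxw xxw ww xxw xxw ww ww ww xxw xxw ww xxw xxw ww ww ww ww ww ww ww, which concatenate to the answer.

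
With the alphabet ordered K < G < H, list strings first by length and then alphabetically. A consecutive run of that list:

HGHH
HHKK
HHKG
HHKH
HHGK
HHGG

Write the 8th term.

HHHK

Continuing the enumeration 2 steps past HHGG: HHGG → HHGH → (answer).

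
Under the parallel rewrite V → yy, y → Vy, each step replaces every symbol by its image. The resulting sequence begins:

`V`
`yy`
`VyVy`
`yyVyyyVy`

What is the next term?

Apply φ to yyVyyyVy symbol by symbol: y→Vy, y→Vy, V→yy, y→Vy, y→Vy, y→Vy, V→yy, y→Vy; joined: Vy Vy yy Vy Vy Vy yy Vy.

VyVyyyVyVyVyyyVy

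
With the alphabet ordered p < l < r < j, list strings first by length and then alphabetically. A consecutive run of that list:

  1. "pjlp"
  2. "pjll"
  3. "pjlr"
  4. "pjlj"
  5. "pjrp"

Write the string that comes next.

pjrl

Treat pjrp as a base-4 numeral over the given alphabet and add one, carrying through any trailing j's.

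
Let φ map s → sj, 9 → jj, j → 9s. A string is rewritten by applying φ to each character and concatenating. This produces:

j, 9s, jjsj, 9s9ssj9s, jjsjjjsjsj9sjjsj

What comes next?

9s9ssj9s9s9ssj9ssj9sjjsj9s9ssj9s

Replace each of the 16 characters of jjsjjjsjsj9sjjsj in place — 9s 9s sj 9s 9s 9s sj 9s sj 9s jj sj 9s 9s sj 9s — and concatenate.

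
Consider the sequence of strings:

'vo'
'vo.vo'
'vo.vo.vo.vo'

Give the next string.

Each string is two copies of the previous one joined by '.'.
One more doubling of vo.vo.vo.vo gives the answer.

vo.vo.vo.vo.vo.vo.vo.vo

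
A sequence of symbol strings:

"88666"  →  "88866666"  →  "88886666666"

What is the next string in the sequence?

88888666666666

Term n consists of n 8's, followed by 2n-1 6's, where the shown terms are n = 2, 3, 4.
For the next term, n = 5, so the run lengths are 5, 9.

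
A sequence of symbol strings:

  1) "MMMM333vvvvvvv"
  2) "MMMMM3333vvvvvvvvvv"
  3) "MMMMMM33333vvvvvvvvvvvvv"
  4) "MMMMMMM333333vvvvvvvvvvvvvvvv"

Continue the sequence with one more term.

MMMMMMMM3333333vvvvvvvvvvvvvvvvvvv

Term n consists of n+1 M's, followed by n 3's, followed by 3n-2 v's, where the shown terms are n = 3, 4, 5, 6.
For the next term, n = 7, so the run lengths are 8, 7, 19.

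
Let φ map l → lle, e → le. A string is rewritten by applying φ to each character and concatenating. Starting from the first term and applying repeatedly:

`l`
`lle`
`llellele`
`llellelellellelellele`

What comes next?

llellelellellelellelellellelellellelellelellellelellele

φ(llellelellellelellele) expands symbol-by-symbol to lle lle le lle lle le lle le lle lle le lle lle le lle le lle lle le lle le; joining the 21 pieces gives the next term.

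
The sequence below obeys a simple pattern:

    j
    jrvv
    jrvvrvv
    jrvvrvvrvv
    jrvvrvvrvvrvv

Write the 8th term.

Each term is the previous one with rvv appended.
From jrvvrvvrvvrvv, 3 further steps: jrvvrvvrvvrvv → jrvvrvvrvvrvvrvv → jrvvrvvrvvrvvrvvrvv → (answer).

jrvvrvvrvvrvvrvvrvvrvv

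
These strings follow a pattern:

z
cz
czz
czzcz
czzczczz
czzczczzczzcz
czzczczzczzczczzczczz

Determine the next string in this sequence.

czzczczzczzczczzczczzczzczczzczzcz

This is a Fibonacci-style word recurrence s(k) = s(k−1)·s(k−2): e.g. cz·z = czz.
Continuing: czzczczzczzczczzczczz · czzczczzczzcz gives term 8.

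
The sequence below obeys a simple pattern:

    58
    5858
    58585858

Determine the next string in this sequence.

Every step duplicates the string.
One more doubling of 58585858 gives the answer.

5858585858585858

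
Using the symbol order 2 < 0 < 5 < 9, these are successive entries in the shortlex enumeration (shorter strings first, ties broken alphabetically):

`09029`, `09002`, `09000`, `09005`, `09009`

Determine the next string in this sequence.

09052

Find the rightmost character of 09009 below 9, bump it to the next letter, and reset everything to its right to 2.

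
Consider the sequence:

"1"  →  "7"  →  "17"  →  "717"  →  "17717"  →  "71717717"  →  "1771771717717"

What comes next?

From term 3 onward, concatenate the second-to-last term with the last: 1·7 = 17, 7·17 = 717, …
So term 8 is 71717717·1771771717717.

717177171771771717717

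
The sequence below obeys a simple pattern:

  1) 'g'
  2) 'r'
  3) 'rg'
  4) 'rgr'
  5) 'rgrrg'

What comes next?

rgrrgrgr

Each term (from the third on) is the previous term followed by the one before it: term 3 = r·g = rg.
So term 6 is rgrrg·rgr.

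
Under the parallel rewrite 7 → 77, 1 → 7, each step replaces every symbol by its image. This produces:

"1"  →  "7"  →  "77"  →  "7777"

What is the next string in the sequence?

77777777

Apply φ to 7777 symbol by symbol: 7→77, 7→77, 7→77, 7→77; joined: 77 77 77 77.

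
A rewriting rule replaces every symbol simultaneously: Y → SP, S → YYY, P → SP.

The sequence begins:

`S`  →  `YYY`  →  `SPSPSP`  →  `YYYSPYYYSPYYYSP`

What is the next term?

φ(YYYSPYYYSPYYYSP) expands symbol-by-symbol to SP SP SP YYY SP SP SP SP YYY SP SP SP SP YYY SP; joining the 15 pieces gives the next term.

SPSPSPYYYSPSPSPSPYYYSPSPSPSPYYYSP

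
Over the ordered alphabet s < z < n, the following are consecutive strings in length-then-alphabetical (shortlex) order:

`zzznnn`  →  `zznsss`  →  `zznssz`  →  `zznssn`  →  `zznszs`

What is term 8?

Continuing the enumeration 3 steps past zznszs: zznszs → zznszz → zznszn → (answer).

zznsns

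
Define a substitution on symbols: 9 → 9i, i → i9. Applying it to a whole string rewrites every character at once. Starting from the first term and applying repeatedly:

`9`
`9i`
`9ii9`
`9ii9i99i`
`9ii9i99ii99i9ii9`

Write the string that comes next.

9ii9i99ii99i9ii9i99i9ii99ii9i99i

Applying the rule to each of the 16 symbols of 9ii9i99ii99i9ii9 gives the pieces 9i i9 i9 9i i9 9i 9i i9 i9 9i 9i i9 9i i9 i9 9i, which concatenate to the answer.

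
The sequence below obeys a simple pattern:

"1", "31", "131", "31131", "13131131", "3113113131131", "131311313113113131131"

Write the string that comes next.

Each term (from the third on) is the two preceding terms concatenated in order: term 3 = 1·31 = 131.
Continuing: 3113113131131 · 131311313113113131131 gives term 8.

3113113131131131311313113113131131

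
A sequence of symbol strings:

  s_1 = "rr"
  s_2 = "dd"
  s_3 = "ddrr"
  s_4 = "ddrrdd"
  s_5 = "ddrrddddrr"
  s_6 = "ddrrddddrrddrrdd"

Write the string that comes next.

From term 3 onward, concatenate the last term with the second-to-last: dd·rr = ddrr, ddrr·dd = ddrrdd, …
So term 7 is ddrrddddrrddrrdd·ddrrddddrr.

ddrrddddrrddrrddddrrddddrr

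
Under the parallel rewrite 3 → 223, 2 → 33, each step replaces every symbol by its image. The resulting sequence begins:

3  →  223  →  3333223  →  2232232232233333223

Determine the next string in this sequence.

φ(2232232232233333223) expands symbol-by-symbol to 33 33 223 33 33 223 33 33 223 33 33 223 223 223 223 223 33 33 223; joining the 19 pieces gives the next term.

33332233333223333322333332232232232232233333223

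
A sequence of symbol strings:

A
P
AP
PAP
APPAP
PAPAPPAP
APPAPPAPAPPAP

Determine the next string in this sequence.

PAPAPPAPAPPAPPAPAPPAP

This is a Fibonacci-style word recurrence s(k) = s(k−2)·s(k−1): e.g. A·P = AP.
The next term joins PAPAPPAP and APPAPPAPAPPAP.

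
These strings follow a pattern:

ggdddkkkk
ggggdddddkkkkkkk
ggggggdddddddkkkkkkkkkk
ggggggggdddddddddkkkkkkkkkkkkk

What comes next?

ggggggggggdddddddddddkkkkkkkkkkkkkkkk

The n-th term is 2n g's then 2n+1 d's then 3n+1 k's (n = 1, 2, …).
For the next term, n = 5, so the run lengths are 10, 11, 16.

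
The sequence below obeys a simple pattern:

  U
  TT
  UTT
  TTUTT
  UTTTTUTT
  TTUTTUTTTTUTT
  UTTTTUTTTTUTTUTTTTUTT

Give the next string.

TTUTTUTTTTUTTUTTTTUTTTTUTTUTTTTUTT

Each term (from the third on) is the two preceding terms concatenated in order: term 3 = U·TT = UTT.
Continuing: TTUTTUTTTTUTT · UTTTTUTTTTUTTUTTTTUTT gives term 8.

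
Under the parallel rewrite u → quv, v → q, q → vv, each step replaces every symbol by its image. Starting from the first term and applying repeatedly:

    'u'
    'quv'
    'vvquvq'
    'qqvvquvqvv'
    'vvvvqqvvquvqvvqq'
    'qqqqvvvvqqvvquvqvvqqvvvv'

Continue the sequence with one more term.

Replace each of the 24 characters of qqqqvvvvqqvvquvqvvqqvvvv in place — vv vv vv vv q q q q vv vv q q vv quv q vv q q vv vv q q q q — and concatenate.

vvvvvvvvqqqqvvvvqqvvquvqvvqqvvvvqqqq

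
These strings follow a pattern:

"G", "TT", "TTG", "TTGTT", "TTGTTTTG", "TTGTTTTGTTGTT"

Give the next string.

This is a Fibonacci-style word recurrence s(k) = s(k−1)·s(k−2): e.g. TT·G = TTG.
Continuing: TTGTTTTGTTGTT · TTGTTTTG gives term 7.

TTGTTTTGTTGTTTTGTTTTG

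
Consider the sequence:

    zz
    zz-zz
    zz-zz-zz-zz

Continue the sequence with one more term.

Every step duplicates the string with '-' between the halves.
Doubling zz-zz-zz-zz with '-' between the halves:

zz-zz-zz-zz-zz-zz-zz-zz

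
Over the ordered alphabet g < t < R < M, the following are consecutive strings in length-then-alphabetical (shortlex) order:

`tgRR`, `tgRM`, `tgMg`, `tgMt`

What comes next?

tgMR

Treat tgMt as a base-4 numeral over the given alphabet and add one, carrying through any trailing M's.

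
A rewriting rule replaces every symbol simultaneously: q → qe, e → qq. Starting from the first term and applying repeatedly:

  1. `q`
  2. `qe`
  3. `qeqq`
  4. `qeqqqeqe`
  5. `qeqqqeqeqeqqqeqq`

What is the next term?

φ(qeqqqeqeqeqqqeqq) expands symbol-by-symbol to qe qq qe qe qe qq qe qq qe qq qe qe qe qq qe qe; joining the 16 pieces gives the next term.

qeqqqeqeqeqqqeqqqeqqqeqeqeqqqeqe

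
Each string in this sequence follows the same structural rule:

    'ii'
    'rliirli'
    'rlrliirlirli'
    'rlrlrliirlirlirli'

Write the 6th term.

s(k+1) = rl·s(k)·rli, so each term gains rl as a prefix and rli as a suffix.
From rlrlrliirlirlirli, 2 further steps: rlrlrliirlirlirli → rlrlrlrliirlirlirlirli → (answer).

rlrlrlrlrliirlirlirlirlirli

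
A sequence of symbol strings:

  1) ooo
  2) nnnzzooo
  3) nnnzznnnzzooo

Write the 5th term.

Every step adds nnnzz at the front: s(k+1) = nnnzz·s(k).
From nnnzznnnzzooo, 2 further steps: nnnzznnnzzooo → nnnzznnnzznnnzzooo → (answer).

nnnzznnnzznnnzznnnzzooo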